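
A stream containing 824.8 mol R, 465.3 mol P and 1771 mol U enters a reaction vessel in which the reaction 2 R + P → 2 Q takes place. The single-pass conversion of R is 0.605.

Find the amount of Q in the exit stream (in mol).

R reacted = 0.605 × 824.8 = 499 mol; ν_R = −2, so ξ = 499/2 = 249.5 mol.
Outlet amounts (n = n₀ + ν ξ):
  R: 824.8 − 2(249.5) = 325.8
  P: 465.3 − 1(249.5) = 215.8
  Q: 0 + 2(249.5) = 499
  U: 1771 (inert)

499 mol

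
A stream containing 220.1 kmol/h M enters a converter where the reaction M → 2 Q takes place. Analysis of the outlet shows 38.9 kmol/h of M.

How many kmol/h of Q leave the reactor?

For M: n = n₀ − 1ξ → 38.9 = 220.1 − 1ξ, giving ξ = 181.2 kmol/h.
Outlet amounts (n = n₀ + ν ξ):
  M: 220.1 − 1(181.2) = 38.9
  Q: 0 + 2(181.2) = 362.4

362 kmol/h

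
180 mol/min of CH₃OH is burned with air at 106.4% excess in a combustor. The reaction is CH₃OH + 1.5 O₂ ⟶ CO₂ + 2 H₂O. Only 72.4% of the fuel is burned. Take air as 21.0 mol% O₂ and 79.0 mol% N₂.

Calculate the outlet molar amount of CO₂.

130 mol/min

Stoichiometric O₂ = 1.5 × 180 = 270 mol/min; O₂ fed = 270 × 2.064 = 557.3 mol/min.
N₂ fed = 557.3 × 79/21 = 2096 mol/min.
Fuel reacted = 0.724 × 180 → ξ = 130.3 mol/min.
Outlet (n = n₀ + ν ξ):
  CH₃OH: 180 − 1(130.3) = 49.68
  O₂: 557.3 − 1.5(130.3) = 361.8
  N₂: 2096 (inert)
  CO₂: 0 + 1(130.3) = 130.3
  H₂O: 0 + 2(130.3) = 260.6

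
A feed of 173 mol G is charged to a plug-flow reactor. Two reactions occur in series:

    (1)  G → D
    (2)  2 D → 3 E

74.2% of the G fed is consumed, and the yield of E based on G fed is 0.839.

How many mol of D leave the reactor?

31.6 mol

Conversion of G: G consumed = 1ξ₁ = 0.742 × 173 → ξ₁ = 128.4 mol.
Yield of E: 3ξ₂ / 173 = 0.839 → ξ₂ = 48.38 mol.
Outlet amounts (n = n₀ + Σ ν·ξ):
  G: 173 − 1(128.4) = 44.63
  D: 0 + 1(128.4) − 2(48.38) = 31.6
  E: 0 + 3(48.38) = 145.1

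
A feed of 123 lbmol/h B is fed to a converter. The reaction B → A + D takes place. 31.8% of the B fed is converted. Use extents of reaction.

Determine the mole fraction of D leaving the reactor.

B reacted = 0.318 × 123 = 39.11 lbmol/h; ν_B = −1, so ξ = 39.11/1 = 39.11 lbmol/h.
Outlet amounts (n = n₀ + ν ξ):
  B: 123 − 1(39.11) = 83.89
  A: 0 + 1(39.11) = 39.11
  D: 0 + 1(39.11) = 39.11
Total out = 162.1 lbmol/h; y_D = 39.11 / 162.1 = 0.2413.

0.241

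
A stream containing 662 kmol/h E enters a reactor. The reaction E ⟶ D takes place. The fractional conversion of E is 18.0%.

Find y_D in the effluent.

0.18

E reacted = 0.18 × 662 = 119.2 kmol/h; ν_E = −1, so ξ = 119.2/1 = 119.2 kmol/h.
Outlet amounts (n = n₀ + ν ξ):
  E: 662 − 1(119.2) = 542.8
  D: 0 + 1(119.2) = 119.2
Total out = 662 kmol/h; y_D = 119.2 / 662 = 0.18.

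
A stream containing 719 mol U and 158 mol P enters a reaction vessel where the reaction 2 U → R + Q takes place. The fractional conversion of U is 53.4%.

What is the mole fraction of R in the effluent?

U reacted = 0.534 × 719 = 383.9 mol; ν_U = −2, so ξ = 383.9/2 = 192 mol.
Outlet amounts (n = n₀ + ν ξ):
  U: 719 − 2(192) = 335.1
  R: 0 + 1(192) = 192
  Q: 0 + 1(192) = 192
  P: 158 (inert)
Total out = 877 mol; y_R = 192 / 877 = 0.2189.

0.219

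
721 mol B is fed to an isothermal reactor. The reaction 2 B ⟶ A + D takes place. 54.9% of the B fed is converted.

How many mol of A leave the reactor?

198 mol

B reacted = 0.549 × 721 = 395.8 mol; ν_B = −2, so ξ = 395.8/2 = 197.9 mol.
Outlet amounts (n = n₀ + ν ξ):
  B: 721 − 2(197.9) = 325.2
  A: 0 + 1(197.9) = 197.9
  D: 0 + 1(197.9) = 197.9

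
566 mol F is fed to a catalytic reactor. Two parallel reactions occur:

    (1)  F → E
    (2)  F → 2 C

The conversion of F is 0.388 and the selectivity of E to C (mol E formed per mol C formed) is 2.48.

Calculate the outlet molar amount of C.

73.7 mol

Conversion of F: F consumed = 0.388 × 566 = 219.6 mol = 1ξ₁ + 1ξ₂.
Selectivity: 1ξ₁ / (2ξ₂) = 2.48 → ξ₁ = 4.96 ξ₂.
Substitute: (1·4.96 + 1) ξ₂ = 219.6 → ξ₂ = 36.85 mol, ξ₁ = 182.8 mol.
Outlet amounts (n = n₀ + Σ ν·ξ):
  F: 566 − 1(182.8) − 1(36.85) = 346.4
  E: 0 + 1(182.8) = 182.8
  C: 0 + 2(36.85) = 73.69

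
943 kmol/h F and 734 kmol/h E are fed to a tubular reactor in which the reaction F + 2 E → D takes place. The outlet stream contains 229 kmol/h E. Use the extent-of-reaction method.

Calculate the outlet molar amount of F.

For E: n = n₀ − 2ξ → 229 = 734 − 2ξ, giving ξ = 252.5 kmol/h.
Outlet amounts (n = n₀ + ν ξ):
  F: 943 − 1(252.5) = 690.5
  E: 734 − 2(252.5) = 229
  D: 0 + 1(252.5) = 252.5

690 kmol/h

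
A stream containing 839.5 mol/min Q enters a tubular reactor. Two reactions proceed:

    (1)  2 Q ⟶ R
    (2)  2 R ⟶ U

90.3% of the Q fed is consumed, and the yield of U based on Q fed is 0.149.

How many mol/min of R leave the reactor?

Conversion of Q: Q consumed = 2ξ₁ = 0.903 × 839.5 → ξ₁ = 379 mol/min.
Yield of U: 1ξ₂ / 839.5 = 0.149 → ξ₂ = 125.1 mol/min.
Outlet amounts (n = n₀ + Σ ν·ξ):
  Q: 839.5 − 2(379) = 81.43
  R: 0 + 1(379) − 2(125.1) = 128.9
  U: 0 + 1(125.1) = 125.1

129 mol/min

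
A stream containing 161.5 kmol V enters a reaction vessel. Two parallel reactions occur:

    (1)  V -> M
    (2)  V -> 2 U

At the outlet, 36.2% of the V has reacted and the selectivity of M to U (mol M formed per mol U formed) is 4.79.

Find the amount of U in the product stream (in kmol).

11.1 kmol

Conversion of V: V consumed = 0.362 × 161.5 = 58.46 kmol = 1ξ₁ + 1ξ₂.
Selectivity: 1ξ₁ / (2ξ₂) = 4.79 → ξ₁ = 9.58 ξ₂.
Substitute: (1·9.58 + 1) ξ₂ = 58.46 → ξ₂ = 5.526 kmol, ξ₁ = 52.94 kmol.
Outlet amounts (n = n₀ + Σ ν·ξ):
  V: 161.5 − 1(52.94) − 1(5.526) = 103
  M: 0 + 1(52.94) = 52.94
  U: 0 + 2(5.526) = 11.05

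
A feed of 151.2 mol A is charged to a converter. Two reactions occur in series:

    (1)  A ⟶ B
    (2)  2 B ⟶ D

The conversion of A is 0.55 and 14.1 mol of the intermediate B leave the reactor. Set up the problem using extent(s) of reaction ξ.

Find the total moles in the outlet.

117 mol

Conversion of A: A consumed = 1ξ₁ = 0.55 × 151.2 → ξ₁ = 83.16 mol.
B balance: n_B = 0 + 1ξ₁ − 2ξ₂ = 14.1 → ξ₂ = (1·83.16 − 14.1)/2 = 34.53 mol.
Outlet amounts (n = n₀ + Σ ν·ξ):
  A: 151.2 − 1(83.16) = 68.04
  B: 0 + 1(83.16) − 2(34.53) = 14.1
  D: 0 + 1(34.53) = 34.53
Total out = 68.04 + 14.1 + 34.53 = 116.7 mol.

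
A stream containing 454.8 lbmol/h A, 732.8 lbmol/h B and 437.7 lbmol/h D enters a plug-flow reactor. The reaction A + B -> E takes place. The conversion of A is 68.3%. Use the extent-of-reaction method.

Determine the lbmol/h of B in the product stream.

422 lbmol/h

A reacted = 0.683 × 454.8 = 310.6 lbmol/h; ν_A = −1, so ξ = 310.6/1 = 310.6 lbmol/h.
Outlet amounts (n = n₀ + ν ξ):
  A: 454.8 − 1(310.6) = 144.2
  B: 732.8 − 1(310.6) = 422.2
  E: 0 + 1(310.6) = 310.6
  D: 437.7 (inert)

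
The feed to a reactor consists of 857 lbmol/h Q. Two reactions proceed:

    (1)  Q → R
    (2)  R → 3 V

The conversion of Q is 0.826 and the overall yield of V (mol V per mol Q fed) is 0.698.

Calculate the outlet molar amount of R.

508 lbmol/h

Conversion of Q: Q consumed = 1ξ₁ = 0.826 × 857 → ξ₁ = 707.9 lbmol/h.
Yield of V: 3ξ₂ / 857 = 0.698 → ξ₂ = 199.4 lbmol/h.
Outlet amounts (n = n₀ + Σ ν·ξ):
  Q: 857 − 1(707.9) = 149.1
  R: 0 + 1(707.9) − 1(199.4) = 508.5
  V: 0 + 3(199.4) = 598.2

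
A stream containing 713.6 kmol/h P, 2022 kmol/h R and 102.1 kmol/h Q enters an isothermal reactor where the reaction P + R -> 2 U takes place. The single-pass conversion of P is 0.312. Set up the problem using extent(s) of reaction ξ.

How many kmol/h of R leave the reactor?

1800 kmol/h

P reacted = 0.312 × 713.6 = 222.6 kmol/h; ν_P = −1, so ξ = 222.6/1 = 222.6 kmol/h.
Outlet amounts (n = n₀ + ν ξ):
  P: 713.6 − 1(222.6) = 491
  R: 2022 − 1(222.6) = 1799
  U: 0 + 2(222.6) = 445.3
  Q: 102.1 (inert)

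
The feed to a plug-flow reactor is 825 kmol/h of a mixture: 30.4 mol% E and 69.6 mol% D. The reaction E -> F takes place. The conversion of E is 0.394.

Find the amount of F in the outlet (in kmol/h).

E reacted = 0.394 × 250.8 = 98.82 kmol/h; ν_E = −1, so ξ = 98.82/1 = 98.82 kmol/h.
Outlet amounts (n = n₀ + ν ξ):
  E: 250.8 − 1(98.82) = 152
  F: 0 + 1(98.82) = 98.82
  D: 574.2 (inert)

98.8 kmol/h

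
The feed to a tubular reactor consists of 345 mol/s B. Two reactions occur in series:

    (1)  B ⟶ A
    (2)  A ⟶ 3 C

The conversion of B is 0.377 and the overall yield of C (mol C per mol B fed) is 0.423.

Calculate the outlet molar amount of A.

81.4 mol/s

Conversion of B: B consumed = 1ξ₁ = 0.377 × 345 → ξ₁ = 130.1 mol/s.
Yield of C: 3ξ₂ / 345 = 0.423 → ξ₂ = 48.65 mol/s.
Outlet amounts (n = n₀ + Σ ν·ξ):
  B: 345 − 1(130.1) = 214.9
  A: 0 + 1(130.1) − 1(48.65) = 81.42
  C: 0 + 3(48.65) = 145.9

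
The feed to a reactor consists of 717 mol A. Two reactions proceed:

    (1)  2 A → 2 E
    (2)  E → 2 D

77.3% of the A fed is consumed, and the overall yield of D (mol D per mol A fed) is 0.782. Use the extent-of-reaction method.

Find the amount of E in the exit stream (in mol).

274 mol

Conversion of A: A consumed = 2ξ₁ = 0.773 × 717 → ξ₁ = 277.1 mol.
Yield of D: 2ξ₂ / 717 = 0.782 → ξ₂ = 280.3 mol.
Outlet amounts (n = n₀ + Σ ν·ξ):
  A: 717 − 2(277.1) = 162.8
  E: 0 + 2(277.1) − 1(280.3) = 273.9
  D: 0 + 2(280.3) = 560.7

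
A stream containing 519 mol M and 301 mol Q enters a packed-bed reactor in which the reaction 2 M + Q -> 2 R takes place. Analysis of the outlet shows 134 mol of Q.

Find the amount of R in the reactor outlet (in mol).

334 mol

For Q: n = n₀ − 1ξ → 134 = 301 − 1ξ, giving ξ = 167 mol.
Outlet amounts (n = n₀ + ν ξ):
  M: 519 − 2(167) = 185
  Q: 301 − 1(167) = 134
  R: 0 + 2(167) = 334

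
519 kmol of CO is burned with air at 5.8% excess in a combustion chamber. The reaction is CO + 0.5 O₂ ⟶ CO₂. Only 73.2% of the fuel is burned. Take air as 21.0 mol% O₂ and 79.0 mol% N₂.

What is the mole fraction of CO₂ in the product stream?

0.232

Stoichiometric O₂ = 0.5 × 519 = 259.5 kmol; O₂ fed = 259.5 × 1.058 = 274.6 kmol.
N₂ fed = 274.6 × 79/21 = 1033 kmol.
Fuel reacted = 0.732 × 519 → ξ = 379.9 kmol.
Outlet (n = n₀ + ν ξ):
  CO: 519 − 1(379.9) = 139.1
  O₂: 274.6 − 0.5(379.9) = 84.6
  N₂: 1033 (inert)
  CO₂: 0 + 1(379.9) = 379.9
Total out = 1636 kmol; y_CO₂ = 379.9 / 1636 = 0.2322.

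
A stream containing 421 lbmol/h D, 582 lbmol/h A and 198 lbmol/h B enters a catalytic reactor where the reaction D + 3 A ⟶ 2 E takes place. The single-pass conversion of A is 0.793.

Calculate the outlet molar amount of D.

267 lbmol/h

A reacted = 0.793 × 582 = 461.5 lbmol/h; ν_A = −3, so ξ = 461.5/3 = 153.8 lbmol/h.
Outlet amounts (n = n₀ + ν ξ):
  D: 421 − 1(153.8) = 267.2
  A: 582 − 3(153.8) = 120.5
  E: 0 + 2(153.8) = 307.7
  B: 198 (inert)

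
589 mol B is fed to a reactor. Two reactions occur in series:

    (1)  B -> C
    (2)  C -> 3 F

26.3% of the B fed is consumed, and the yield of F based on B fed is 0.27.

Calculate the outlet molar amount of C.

Conversion of B: B consumed = 1ξ₁ = 0.263 × 589 → ξ₁ = 154.9 mol.
Yield of F: 3ξ₂ / 589 = 0.27 → ξ₂ = 53.01 mol.
Outlet amounts (n = n₀ + Σ ν·ξ):
  B: 589 − 1(154.9) = 434.1
  C: 0 + 1(154.9) − 1(53.01) = 101.9
  F: 0 + 3(53.01) = 159

102 mol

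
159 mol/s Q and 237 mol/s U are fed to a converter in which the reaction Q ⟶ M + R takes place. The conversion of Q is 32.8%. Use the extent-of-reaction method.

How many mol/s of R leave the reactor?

Q reacted = 0.328 × 159 = 52.15 mol/s; ν_Q = −1, so ξ = 52.15/1 = 52.15 mol/s.
Outlet amounts (n = n₀ + ν ξ):
  Q: 159 − 1(52.15) = 106.8
  M: 0 + 1(52.15) = 52.15
  R: 0 + 1(52.15) = 52.15
  U: 237 (inert)

52.2 mol/s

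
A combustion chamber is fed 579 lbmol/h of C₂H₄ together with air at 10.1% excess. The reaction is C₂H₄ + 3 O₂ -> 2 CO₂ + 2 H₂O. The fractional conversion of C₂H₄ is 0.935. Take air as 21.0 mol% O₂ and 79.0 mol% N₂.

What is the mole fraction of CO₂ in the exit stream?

0.112

Stoichiometric O₂ = 3 × 579 = 1737 lbmol/h; O₂ fed = 1737 × 1.101 = 1912 lbmol/h.
N₂ fed = 1912 × 79/21 = 7194 lbmol/h.
Fuel reacted = 0.935 × 579 → ξ = 541.4 lbmol/h.
Outlet (n = n₀ + ν ξ):
  C₂H₄: 579 − 1(541.4) = 37.63
  O₂: 1912 − 3(541.4) = 288.3
  N₂: 7194 (inert)
  CO₂: 0 + 2(541.4) = 1083
  H₂O: 0 + 2(541.4) = 1083
Total out = 9686 lbmol/h; y_CO₂ = 1083 / 9686 = 0.1118.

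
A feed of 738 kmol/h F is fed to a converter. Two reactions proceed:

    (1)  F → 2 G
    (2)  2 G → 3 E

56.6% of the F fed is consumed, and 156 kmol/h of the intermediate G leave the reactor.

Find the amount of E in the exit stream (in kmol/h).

1020 kmol/h

Conversion of F: F consumed = 1ξ₁ = 0.566 × 738 → ξ₁ = 417.7 kmol/h.
G balance: n_G = 0 + 2ξ₁ − 2ξ₂ = 156 → ξ₂ = (2·417.7 − 156)/2 = 339.7 kmol/h.
Outlet amounts (n = n₀ + Σ ν·ξ):
  F: 738 − 1(417.7) = 320.3
  G: 0 + 2(417.7) − 2(339.7) = 156
  E: 0 + 3(339.7) = 1019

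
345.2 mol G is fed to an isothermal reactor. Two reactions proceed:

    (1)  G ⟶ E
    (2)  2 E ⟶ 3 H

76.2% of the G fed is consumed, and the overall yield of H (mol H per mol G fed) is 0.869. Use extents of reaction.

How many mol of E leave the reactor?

Conversion of G: G consumed = 1ξ₁ = 0.762 × 345.2 → ξ₁ = 263 mol.
Yield of H: 3ξ₂ / 345.2 = 0.869 → ξ₂ = 99.99 mol.
Outlet amounts (n = n₀ + Σ ν·ξ):
  G: 345.2 − 1(263) = 82.16
  E: 0 + 1(263) − 2(99.99) = 63.06
  H: 0 + 3(99.99) = 300

63.1 mol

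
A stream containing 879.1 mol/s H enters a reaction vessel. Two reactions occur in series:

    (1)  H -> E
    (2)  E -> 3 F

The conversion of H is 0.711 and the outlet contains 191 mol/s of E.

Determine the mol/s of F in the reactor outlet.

1300 mol/s

Conversion of H: H consumed = 1ξ₁ = 0.711 × 879.1 → ξ₁ = 625 mol/s.
E balance: n_E = 0 + 1ξ₁ − 1ξ₂ = 191 → ξ₂ = (1·625 − 191)/1 = 434 mol/s.
Outlet amounts (n = n₀ + Σ ν·ξ):
  H: 879.1 − 1(625) = 254.1
  E: 0 + 1(625) − 1(434) = 191
  F: 0 + 3(434) = 1302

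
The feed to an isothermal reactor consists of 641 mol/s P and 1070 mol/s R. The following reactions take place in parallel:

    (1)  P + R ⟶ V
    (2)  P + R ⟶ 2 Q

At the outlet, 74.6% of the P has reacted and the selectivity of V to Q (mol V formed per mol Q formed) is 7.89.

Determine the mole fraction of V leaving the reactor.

Conversion of P: P consumed = 0.746 × 641 = 478.2 mol/s = 1ξ₁ + 1ξ₂.
Selectivity: 1ξ₁ / (2ξ₂) = 7.89 → ξ₁ = 15.78 ξ₂.
Substitute: (1·15.78 + 1) ξ₂ = 478.2 → ξ₂ = 28.5 mol/s, ξ₁ = 449.7 mol/s.
Outlet amounts (n = n₀ + Σ ν·ξ):
  P: 641 − 1(449.7) − 1(28.5) = 162.8
  R: 1070 − 1(449.7) − 1(28.5) = 591.8
  V: 0 + 1(449.7) = 449.7
  Q: 0 + 2(28.5) = 56.99
Total out = 1261 mol/s; y_V = 449.7 / 1261 = 0.3565.

0.357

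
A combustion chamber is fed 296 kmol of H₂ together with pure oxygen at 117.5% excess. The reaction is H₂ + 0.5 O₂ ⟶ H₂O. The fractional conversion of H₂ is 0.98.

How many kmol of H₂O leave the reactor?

Stoichiometric O₂ = 0.5 × 296 = 148 kmol; O₂ fed = 148 × 2.175 = 321.9 kmol.
Fuel reacted = 0.98 × 296 → ξ = 290.1 kmol.
Outlet (n = n₀ + ν ξ):
  H₂: 296 − 1(290.1) = 5.92
  O₂: 321.9 − 0.5(290.1) = 176.9
  H₂O: 0 + 1(290.1) = 290.1

290 kmol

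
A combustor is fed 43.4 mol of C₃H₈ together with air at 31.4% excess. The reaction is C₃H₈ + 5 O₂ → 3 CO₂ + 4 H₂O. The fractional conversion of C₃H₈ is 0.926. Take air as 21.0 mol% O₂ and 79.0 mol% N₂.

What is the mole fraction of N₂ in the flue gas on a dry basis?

0.838

Stoichiometric O₂ = 5 × 43.4 = 217 mol; O₂ fed = 217 × 1.314 = 285.1 mol.
N₂ fed = 285.1 × 79/21 = 1073 mol.
Fuel reacted = 0.926 × 43.4 → ξ = 40.19 mol.
Outlet (n = n₀ + ν ξ):
  C₃H₈: 43.4 − 1(40.19) = 3.212
  O₂: 285.1 − 5(40.19) = 84.2
  N₂: 1073 (inert)
  CO₂: 0 + 3(40.19) = 120.6
  H₂O: 0 + 4(40.19) = 160.8
Dry total = 1281 mol; y_N₂ (dry) = 1073 / 1281 = 0.8376.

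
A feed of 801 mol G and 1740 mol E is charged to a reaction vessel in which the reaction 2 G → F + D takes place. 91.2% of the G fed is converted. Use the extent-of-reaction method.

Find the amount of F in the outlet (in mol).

365 mol

G reacted = 0.912 × 801 = 730.5 mol; ν_G = −2, so ξ = 730.5/2 = 365.3 mol.
Outlet amounts (n = n₀ + ν ξ):
  G: 801 − 2(365.3) = 70.49
  F: 0 + 1(365.3) = 365.3
  D: 0 + 1(365.3) = 365.3
  E: 1740 (inert)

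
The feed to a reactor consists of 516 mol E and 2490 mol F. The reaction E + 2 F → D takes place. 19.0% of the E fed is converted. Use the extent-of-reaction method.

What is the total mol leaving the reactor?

E reacted = 0.19 × 516 = 98.04 mol; ν_E = −1, so ξ = 98.04/1 = 98.04 mol.
Outlet amounts (n = n₀ + ν ξ):
  E: 516 − 1(98.04) = 418
  F: 2490 − 2(98.04) = 2294
  D: 0 + 1(98.04) = 98.04
Total out = 418 + 2294 + 98.04 = 2810 mol.

2810 mol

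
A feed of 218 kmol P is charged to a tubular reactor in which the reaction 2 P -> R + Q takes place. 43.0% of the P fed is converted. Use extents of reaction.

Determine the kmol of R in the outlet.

46.9 kmol

P reacted = 0.43 × 218 = 93.74 kmol; ν_P = −2, so ξ = 93.74/2 = 46.87 kmol.
Outlet amounts (n = n₀ + ν ξ):
  P: 218 − 2(46.87) = 124.3
  R: 0 + 1(46.87) = 46.87
  Q: 0 + 1(46.87) = 46.87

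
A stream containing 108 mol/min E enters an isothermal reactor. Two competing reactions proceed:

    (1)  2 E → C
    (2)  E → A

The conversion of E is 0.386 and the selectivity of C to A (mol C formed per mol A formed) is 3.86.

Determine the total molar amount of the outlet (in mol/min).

Conversion of E: E consumed = 0.386 × 108 = 41.69 mol/min = 2ξ₁ + 1ξ₂.
Selectivity: 1ξ₁ / (1ξ₂) = 3.86 → ξ₁ = 3.86 ξ₂.
Substitute: (2·3.86 + 1) ξ₂ = 41.69 → ξ₂ = 4.781 mol/min, ξ₁ = 18.45 mol/min.
Outlet amounts (n = n₀ + Σ ν·ξ):
  E: 108 − 2(18.45) − 1(4.781) = 66.31
  C: 0 + 1(18.45) = 18.45
  A: 0 + 1(4.781) = 4.781
Total out = 66.31 + 18.45 + 4.781 = 89.55 mol/min.

89.5 mol/min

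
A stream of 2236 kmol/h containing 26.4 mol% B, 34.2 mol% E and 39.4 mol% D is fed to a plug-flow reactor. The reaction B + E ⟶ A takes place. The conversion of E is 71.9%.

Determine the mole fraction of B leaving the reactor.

0.024

E reacted = 0.719 × 764.7 = 549.8 kmol/h; ν_E = −1, so ξ = 549.8/1 = 549.8 kmol/h.
Outlet amounts (n = n₀ + ν ξ):
  B: 590.3 − 1(549.8) = 40.48
  E: 764.7 − 1(549.8) = 214.9
  A: 0 + 1(549.8) = 549.8
  D: 881 (inert)
Total out = 1686 kmol/h; y_B = 40.48 / 1686 = 0.024.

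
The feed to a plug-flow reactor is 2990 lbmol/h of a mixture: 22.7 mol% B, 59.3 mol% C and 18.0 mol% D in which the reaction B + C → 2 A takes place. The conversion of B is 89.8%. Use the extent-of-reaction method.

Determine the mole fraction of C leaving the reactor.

B reacted = 0.898 × 678.7 = 609.5 lbmol/h; ν_B = −1, so ξ = 609.5/1 = 609.5 lbmol/h.
Outlet amounts (n = n₀ + ν ξ):
  B: 678.7 − 1(609.5) = 69.23
  C: 1773 − 1(609.5) = 1164
  A: 0 + 2(609.5) = 1219
  D: 538.2 (inert)
Total out = 2990 lbmol/h; y_C = 1164 / 2990 = 0.3892.

0.389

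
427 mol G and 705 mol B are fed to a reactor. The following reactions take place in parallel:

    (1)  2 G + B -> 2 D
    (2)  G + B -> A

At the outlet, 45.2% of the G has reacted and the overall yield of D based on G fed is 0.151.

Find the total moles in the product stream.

Yield of D: 2ξ₁ / 427 = 0.151 → ξ₁ = 32.24 mol.
Conversion of G: 2ξ₁ + 1ξ₂ = 0.452 × 427 = 193 → ξ₂ = 128.5 mol.
Outlet amounts (n = n₀ + Σ ν·ξ):
  G: 427 − 2(32.24) − 1(128.5) = 234
  B: 705 − 1(32.24) − 1(128.5) = 544.2
  D: 0 + 2(32.24) = 64.48
  A: 0 + 1(128.5) = 128.5
Total out = 234 + 544.2 + 64.48 + 128.5 = 971.2 mol.

971 mol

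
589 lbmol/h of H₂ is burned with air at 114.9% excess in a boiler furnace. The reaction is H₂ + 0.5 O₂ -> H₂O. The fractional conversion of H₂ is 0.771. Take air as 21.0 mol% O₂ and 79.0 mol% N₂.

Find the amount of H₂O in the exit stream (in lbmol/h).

Stoichiometric O₂ = 0.5 × 589 = 294.5 lbmol/h; O₂ fed = 294.5 × 2.149 = 632.9 lbmol/h.
N₂ fed = 632.9 × 79/21 = 2381 lbmol/h.
Fuel reacted = 0.771 × 589 → ξ = 454.1 lbmol/h.
Outlet (n = n₀ + ν ξ):
  H₂: 589 − 1(454.1) = 134.9
  O₂: 632.9 − 0.5(454.1) = 405.8
  N₂: 2381 (inert)
  H₂O: 0 + 1(454.1) = 454.1

454 lbmol/h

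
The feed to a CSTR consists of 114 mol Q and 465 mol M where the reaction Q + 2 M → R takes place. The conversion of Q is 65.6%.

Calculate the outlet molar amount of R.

Q reacted = 0.656 × 114 = 74.78 mol; ν_Q = −1, so ξ = 74.78/1 = 74.78 mol.
Outlet amounts (n = n₀ + ν ξ):
  Q: 114 − 1(74.78) = 39.22
  M: 465 − 2(74.78) = 315.4
  R: 0 + 1(74.78) = 74.78

74.8 mol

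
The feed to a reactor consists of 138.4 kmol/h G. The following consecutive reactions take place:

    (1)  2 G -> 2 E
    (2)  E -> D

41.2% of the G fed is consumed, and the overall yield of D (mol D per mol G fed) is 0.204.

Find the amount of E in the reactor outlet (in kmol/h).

28.8 kmol/h

Conversion of G: G consumed = 2ξ₁ = 0.412 × 138.4 → ξ₁ = 28.51 kmol/h.
Yield of D: 1ξ₂ / 138.4 = 0.204 → ξ₂ = 28.23 kmol/h.
Outlet amounts (n = n₀ + Σ ν·ξ):
  G: 138.4 − 2(28.51) = 81.38
  E: 0 + 2(28.51) − 1(28.23) = 28.79
  D: 0 + 1(28.23) = 28.23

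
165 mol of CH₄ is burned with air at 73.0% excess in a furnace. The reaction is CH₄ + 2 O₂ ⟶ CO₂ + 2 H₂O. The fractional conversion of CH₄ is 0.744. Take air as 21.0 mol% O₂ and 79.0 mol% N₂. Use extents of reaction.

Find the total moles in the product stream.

2880 mol

Stoichiometric O₂ = 2 × 165 = 330 mol; O₂ fed = 330 × 1.730 = 570.9 mol.
N₂ fed = 570.9 × 79/21 = 2148 mol.
Fuel reacted = 0.744 × 165 → ξ = 122.8 mol.
Outlet (n = n₀ + ν ξ):
  CH₄: 165 − 1(122.8) = 42.24
  O₂: 570.9 − 2(122.8) = 325.4
  N₂: 2148 (inert)
  CO₂: 0 + 1(122.8) = 122.8
  H₂O: 0 + 2(122.8) = 245.5
Total out = 42.24 + 325.4 + 2148 + 122.8 + 245.5 = 2884 mol.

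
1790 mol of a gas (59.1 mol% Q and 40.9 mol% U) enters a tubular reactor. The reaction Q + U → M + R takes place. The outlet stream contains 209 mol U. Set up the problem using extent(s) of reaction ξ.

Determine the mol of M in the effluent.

523 mol

For U: n = n₀ − 1ξ → 209 = 732.1 − 1ξ, giving ξ = 523.1 mol.
Outlet amounts (n = n₀ + ν ξ):
  Q: 1058 − 1(523.1) = 534.8
  U: 732.1 − 1(523.1) = 209
  M: 0 + 1(523.1) = 523.1
  R: 0 + 1(523.1) = 523.1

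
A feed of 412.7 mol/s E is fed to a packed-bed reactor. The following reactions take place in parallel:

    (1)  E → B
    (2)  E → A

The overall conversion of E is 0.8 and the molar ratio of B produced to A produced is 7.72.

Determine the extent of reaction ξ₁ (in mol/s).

ξ₁ = 292 mol/s

Conversion of E: E consumed = 0.8 × 412.7 = 330.2 mol/s = 1ξ₁ + 1ξ₂.
Selectivity: 1ξ₁ / (1ξ₂) = 7.72 → ξ₁ = 7.72 ξ₂.
Substitute: (1·7.72 + 1) ξ₂ = 330.2 → ξ₂ = 37.86 mol/s, ξ₁ = 292.3 mol/s.
Outlet amounts (n = n₀ + Σ ν·ξ):
  E: 412.7 − 1(292.3) − 1(37.86) = 82.54
  B: 0 + 1(292.3) = 292.3
  A: 0 + 1(37.86) = 37.86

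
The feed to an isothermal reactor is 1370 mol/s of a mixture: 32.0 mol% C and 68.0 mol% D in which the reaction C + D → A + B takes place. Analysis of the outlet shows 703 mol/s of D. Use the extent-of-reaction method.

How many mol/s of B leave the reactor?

229 mol/s

For D: n = n₀ − 1ξ → 703 = 931.6 − 1ξ, giving ξ = 228.6 mol/s.
Outlet amounts (n = n₀ + ν ξ):
  C: 438.4 − 1(228.6) = 209.8
  D: 931.6 − 1(228.6) = 703
  A: 0 + 1(228.6) = 228.6
  B: 0 + 1(228.6) = 228.6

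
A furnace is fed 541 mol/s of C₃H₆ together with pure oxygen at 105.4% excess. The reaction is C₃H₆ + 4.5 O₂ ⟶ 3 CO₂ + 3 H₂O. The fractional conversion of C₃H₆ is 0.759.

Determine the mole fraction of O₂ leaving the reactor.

Stoichiometric O₂ = 4.5 × 541 = 2434 mol/s; O₂ fed = 2434 × 2.054 = 5000 mol/s.
Fuel reacted = 0.759 × 541 → ξ = 410.6 mol/s.
Outlet (n = n₀ + ν ξ):
  C₃H₆: 541 − 1(410.6) = 130.4
  O₂: 5000 − 4.5(410.6) = 3153
  CO₂: 0 + 3(410.6) = 1232
  H₂O: 0 + 3(410.6) = 1232
Total out = 5747 mol/s; y_O₂ = 3153 / 5747 = 0.5486.

0.549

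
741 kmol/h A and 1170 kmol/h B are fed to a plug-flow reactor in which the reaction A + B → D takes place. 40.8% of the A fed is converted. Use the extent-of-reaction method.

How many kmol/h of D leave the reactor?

A reacted = 0.408 × 741 = 302.3 kmol/h; ν_A = −1, so ξ = 302.3/1 = 302.3 kmol/h.
Outlet amounts (n = n₀ + ν ξ):
  A: 741 − 1(302.3) = 438.7
  B: 1170 − 1(302.3) = 867.7
  D: 0 + 1(302.3) = 302.3

302 kmol/h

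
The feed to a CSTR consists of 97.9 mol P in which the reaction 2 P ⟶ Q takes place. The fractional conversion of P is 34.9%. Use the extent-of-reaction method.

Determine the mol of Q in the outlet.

P reacted = 0.349 × 97.9 = 34.17 mol; ν_P = −2, so ξ = 34.17/2 = 17.08 mol.
Outlet amounts (n = n₀ + ν ξ):
  P: 97.9 − 2(17.08) = 63.73
  Q: 0 + 1(17.08) = 17.08

17.1 mol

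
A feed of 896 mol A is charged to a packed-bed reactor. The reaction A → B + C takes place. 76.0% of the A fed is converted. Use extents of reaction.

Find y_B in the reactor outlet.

0.432

A reacted = 0.76 × 896 = 681 mol; ν_A = −1, so ξ = 681/1 = 681 mol.
Outlet amounts (n = n₀ + ν ξ):
  A: 896 − 1(681) = 215
  B: 0 + 1(681) = 681
  C: 0 + 1(681) = 681
Total out = 1577 mol; y_B = 681 / 1577 = 0.4318.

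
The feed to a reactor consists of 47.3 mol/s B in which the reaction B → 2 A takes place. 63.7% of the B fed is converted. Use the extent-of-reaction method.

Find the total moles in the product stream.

B reacted = 0.637 × 47.3 = 30.13 mol/s; ν_B = −1, so ξ = 30.13/1 = 30.13 mol/s.
Outlet amounts (n = n₀ + ν ξ):
  B: 47.3 − 1(30.13) = 17.17
  A: 0 + 2(30.13) = 60.26
Total out = 17.17 + 60.26 = 77.43 mol/s.

77.4 mol/s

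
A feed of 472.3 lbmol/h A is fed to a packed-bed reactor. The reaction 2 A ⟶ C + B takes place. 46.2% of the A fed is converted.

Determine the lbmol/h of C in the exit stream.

A reacted = 0.462 × 472.3 = 218.2 lbmol/h; ν_A = −2, so ξ = 218.2/2 = 109.1 lbmol/h.
Outlet amounts (n = n₀ + ν ξ):
  A: 472.3 − 2(109.1) = 254.1
  C: 0 + 1(109.1) = 109.1
  B: 0 + 1(109.1) = 109.1

109 lbmol/h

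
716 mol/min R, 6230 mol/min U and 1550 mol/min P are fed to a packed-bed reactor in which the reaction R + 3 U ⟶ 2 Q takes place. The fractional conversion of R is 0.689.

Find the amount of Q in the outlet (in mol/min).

987 mol/min

R reacted = 0.689 × 716 = 493.3 mol/min; ν_R = −1, so ξ = 493.3/1 = 493.3 mol/min.
Outlet amounts (n = n₀ + ν ξ):
  R: 716 − 1(493.3) = 222.7
  U: 6230 − 3(493.3) = 4750
  Q: 0 + 2(493.3) = 986.6
  P: 1550 (inert)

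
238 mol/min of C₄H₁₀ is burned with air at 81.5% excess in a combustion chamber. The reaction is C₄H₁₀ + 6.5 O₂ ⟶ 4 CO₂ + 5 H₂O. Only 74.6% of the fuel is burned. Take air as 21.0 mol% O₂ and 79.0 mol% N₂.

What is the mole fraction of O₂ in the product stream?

0.119

Stoichiometric O₂ = 6.5 × 238 = 1547 mol/min; O₂ fed = 1547 × 1.815 = 2808 mol/min.
N₂ fed = 2808 × 79/21 = 10560 mol/min.
Fuel reacted = 0.746 × 238 → ξ = 177.5 mol/min.
Outlet (n = n₀ + ν ξ):
  C₄H₁₀: 238 − 1(177.5) = 60.45
  O₂: 2808 − 6.5(177.5) = 1654
  N₂: 10560 (inert)
  CO₂: 0 + 4(177.5) = 710.2
  H₂O: 0 + 5(177.5) = 887.7
Total out = 13870 mol/min; y_O₂ = 1654 / 13870 = 0.1192.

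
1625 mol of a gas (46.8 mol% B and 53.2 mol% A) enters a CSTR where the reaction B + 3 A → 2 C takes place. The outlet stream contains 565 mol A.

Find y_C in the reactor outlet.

For A: n = n₀ − 3ξ → 565 = 864.5 − 3ξ, giving ξ = 99.83 mol.
Outlet amounts (n = n₀ + ν ξ):
  B: 760.5 − 1(99.83) = 660.7
  A: 864.5 − 3(99.83) = 565
  C: 0 + 2(99.83) = 199.7
Total out = 1425 mol; y_C = 199.7 / 1425 = 0.1401.

0.14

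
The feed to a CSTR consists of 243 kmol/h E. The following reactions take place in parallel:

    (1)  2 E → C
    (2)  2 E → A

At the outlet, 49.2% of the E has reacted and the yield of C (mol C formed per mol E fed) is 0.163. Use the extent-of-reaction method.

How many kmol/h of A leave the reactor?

20.2 kmol/h

Yield of C: 1ξ₁ / 243 = 0.163 → ξ₁ = 39.61 kmol/h.
Conversion of E: 2ξ₁ + 2ξ₂ = 0.492 × 243 = 119.6 → ξ₂ = 20.17 kmol/h.
Outlet amounts (n = n₀ + Σ ν·ξ):
  E: 243 − 2(39.61) − 2(20.17) = 123.4
  C: 0 + 1(39.61) = 39.61
  A: 0 + 1(20.17) = 20.17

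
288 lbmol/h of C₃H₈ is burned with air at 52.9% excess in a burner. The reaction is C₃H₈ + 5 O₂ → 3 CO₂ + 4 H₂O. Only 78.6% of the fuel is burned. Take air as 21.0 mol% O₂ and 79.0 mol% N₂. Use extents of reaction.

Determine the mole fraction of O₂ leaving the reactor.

0.0973

Stoichiometric O₂ = 5 × 288 = 1440 lbmol/h; O₂ fed = 1440 × 1.529 = 2202 lbmol/h.
N₂ fed = 2202 × 79/21 = 8283 lbmol/h.
Fuel reacted = 0.786 × 288 → ξ = 226.4 lbmol/h.
Outlet (n = n₀ + ν ξ):
  C₃H₈: 288 − 1(226.4) = 61.63
  O₂: 2202 − 5(226.4) = 1070
  N₂: 8283 (inert)
  CO₂: 0 + 3(226.4) = 679.1
  H₂O: 0 + 4(226.4) = 905.5
Total out = 11000 lbmol/h; y_O₂ = 1070 / 11000 = 0.09727.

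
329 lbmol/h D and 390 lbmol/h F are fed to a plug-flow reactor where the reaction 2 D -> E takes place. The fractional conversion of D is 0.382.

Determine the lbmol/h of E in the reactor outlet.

62.8 lbmol/h

D reacted = 0.382 × 329 = 125.7 lbmol/h; ν_D = −2, so ξ = 125.7/2 = 62.84 lbmol/h.
Outlet amounts (n = n₀ + ν ξ):
  D: 329 − 2(62.84) = 203.3
  E: 0 + 1(62.84) = 62.84
  F: 390 (inert)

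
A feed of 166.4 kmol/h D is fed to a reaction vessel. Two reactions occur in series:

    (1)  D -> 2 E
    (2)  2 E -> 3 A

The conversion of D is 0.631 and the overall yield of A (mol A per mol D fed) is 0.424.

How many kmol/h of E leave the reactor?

Conversion of D: D consumed = 1ξ₁ = 0.631 × 166.4 → ξ₁ = 105 kmol/h.
Yield of A: 3ξ₂ / 166.4 = 0.424 → ξ₂ = 23.52 kmol/h.
Outlet amounts (n = n₀ + Σ ν·ξ):
  D: 166.4 − 1(105) = 61.4
  E: 0 + 2(105) − 2(23.52) = 163
  A: 0 + 3(23.52) = 70.55

163 kmol/h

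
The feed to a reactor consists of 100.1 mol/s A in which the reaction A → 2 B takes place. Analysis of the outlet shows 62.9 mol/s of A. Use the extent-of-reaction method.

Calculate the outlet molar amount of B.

74.4 mol/s

For A: n = n₀ − 1ξ → 62.9 = 100.1 − 1ξ, giving ξ = 37.2 mol/s.
Outlet amounts (n = n₀ + ν ξ):
  A: 100.1 − 1(37.2) = 62.9
  B: 0 + 2(37.2) = 74.4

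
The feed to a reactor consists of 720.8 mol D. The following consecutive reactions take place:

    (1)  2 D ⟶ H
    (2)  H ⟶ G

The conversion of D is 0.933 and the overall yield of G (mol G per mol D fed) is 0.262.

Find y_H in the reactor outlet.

0.383

Conversion of D: D consumed = 2ξ₁ = 0.933 × 720.8 → ξ₁ = 336.3 mol.
Yield of G: 1ξ₂ / 720.8 = 0.262 → ξ₂ = 188.8 mol.
Outlet amounts (n = n₀ + Σ ν·ξ):
  D: 720.8 − 2(336.3) = 48.29
  H: 0 + 1(336.3) − 1(188.8) = 147.4
  G: 0 + 1(188.8) = 188.8
Total out = 384.5 mol; y_H = 147.4 / 384.5 = 0.3833.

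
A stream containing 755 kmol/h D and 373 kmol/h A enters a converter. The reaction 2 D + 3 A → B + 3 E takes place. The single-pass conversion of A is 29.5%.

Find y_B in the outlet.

A reacted = 0.295 × 373 = 110 kmol/h; ν_A = −3, so ξ = 110/3 = 36.68 kmol/h.
Outlet amounts (n = n₀ + ν ξ):
  D: 755 − 2(36.68) = 681.6
  A: 373 − 3(36.68) = 263
  B: 0 + 1(36.68) = 36.68
  E: 0 + 3(36.68) = 110
Total out = 1091 kmol/h; y_B = 36.68 / 1091 = 0.03361.

0.0336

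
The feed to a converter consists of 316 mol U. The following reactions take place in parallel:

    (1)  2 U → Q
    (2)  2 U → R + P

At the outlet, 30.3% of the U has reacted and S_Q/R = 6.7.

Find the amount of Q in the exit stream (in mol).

41.7 mol

Conversion of U: U consumed = 0.303 × 316 = 95.75 mol = 2ξ₁ + 2ξ₂.
Selectivity: 1ξ₁ / (1ξ₂) = 6.7 → ξ₁ = 6.7 ξ₂.
Substitute: (2·6.7 + 2) ξ₂ = 95.75 → ξ₂ = 6.217 mol, ξ₁ = 41.66 mol.
Outlet amounts (n = n₀ + Σ ν·ξ):
  U: 316 − 2(41.66) − 2(6.217) = 220.3
  Q: 0 + 1(41.66) = 41.66
  R: 0 + 1(6.217) = 6.217
  P: 0 + 1(6.217) = 6.217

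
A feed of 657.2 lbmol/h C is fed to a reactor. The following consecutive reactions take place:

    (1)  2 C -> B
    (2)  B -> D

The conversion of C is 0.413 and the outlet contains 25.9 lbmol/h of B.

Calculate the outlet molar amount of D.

Conversion of C: C consumed = 2ξ₁ = 0.413 × 657.2 → ξ₁ = 135.7 lbmol/h.
B balance: n_B = 0 + 1ξ₁ − 1ξ₂ = 25.9 → ξ₂ = (1·135.7 − 25.9)/1 = 109.8 lbmol/h.
Outlet amounts (n = n₀ + Σ ν·ξ):
  C: 657.2 − 2(135.7) = 385.8
  B: 0 + 1(135.7) − 1(109.8) = 25.9
  D: 0 + 1(109.8) = 109.8

110 lbmol/h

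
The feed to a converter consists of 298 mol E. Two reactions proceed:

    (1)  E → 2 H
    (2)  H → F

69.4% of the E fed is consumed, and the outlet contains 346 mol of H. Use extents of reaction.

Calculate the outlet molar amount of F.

Conversion of E: E consumed = 1ξ₁ = 0.694 × 298 → ξ₁ = 206.8 mol.
H balance: n_H = 0 + 2ξ₁ − 1ξ₂ = 346 → ξ₂ = (2·206.8 − 346)/1 = 67.62 mol.
Outlet amounts (n = n₀ + Σ ν·ξ):
  E: 298 − 1(206.8) = 91.19
  H: 0 + 2(206.8) − 1(67.62) = 346
  F: 0 + 1(67.62) = 67.62

67.6 mol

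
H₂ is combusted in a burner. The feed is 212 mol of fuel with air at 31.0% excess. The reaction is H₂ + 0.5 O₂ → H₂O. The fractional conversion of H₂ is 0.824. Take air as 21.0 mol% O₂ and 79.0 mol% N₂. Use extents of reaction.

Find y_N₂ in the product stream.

0.665

Stoichiometric O₂ = 0.5 × 212 = 106 mol; O₂ fed = 106 × 1.310 = 138.9 mol.
N₂ fed = 138.9 × 79/21 = 522.4 mol.
Fuel reacted = 0.824 × 212 → ξ = 174.7 mol.
Outlet (n = n₀ + ν ξ):
  H₂: 212 − 1(174.7) = 37.31
  O₂: 138.9 − 0.5(174.7) = 51.52
  N₂: 522.4 (inert)
  H₂O: 0 + 1(174.7) = 174.7
Total out = 785.9 mol; y_N₂ = 522.4 / 785.9 = 0.6647.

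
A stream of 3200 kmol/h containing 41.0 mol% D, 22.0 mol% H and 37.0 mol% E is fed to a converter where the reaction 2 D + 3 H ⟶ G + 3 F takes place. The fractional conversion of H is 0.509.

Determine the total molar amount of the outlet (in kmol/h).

H reacted = 0.509 × 704 = 358.3 kmol/h; ν_H = −3, so ξ = 358.3/3 = 119.4 kmol/h.
Outlet amounts (n = n₀ + ν ξ):
  D: 1312 − 2(119.4) = 1073
  H: 704 − 3(119.4) = 345.7
  G: 0 + 1(119.4) = 119.4
  F: 0 + 3(119.4) = 358.3
  E: 1184 (inert)
Total out = 1073 + 345.7 + 119.4 + 358.3 + 1184 = 3081 kmol/h.

3080 kmol/h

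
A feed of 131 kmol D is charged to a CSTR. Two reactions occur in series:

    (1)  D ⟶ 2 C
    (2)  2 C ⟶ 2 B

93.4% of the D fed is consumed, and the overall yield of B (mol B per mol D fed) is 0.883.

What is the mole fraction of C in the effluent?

0.509

Conversion of D: D consumed = 1ξ₁ = 0.934 × 131 → ξ₁ = 122.4 kmol.
Yield of B: 2ξ₂ / 131 = 0.883 → ξ₂ = 57.84 kmol.
Outlet amounts (n = n₀ + Σ ν·ξ):
  D: 131 − 1(122.4) = 8.646
  C: 0 + 2(122.4) − 2(57.84) = 129
  B: 0 + 2(57.84) = 115.7
Total out = 253.4 kmol; y_C = 129 / 253.4 = 0.5093.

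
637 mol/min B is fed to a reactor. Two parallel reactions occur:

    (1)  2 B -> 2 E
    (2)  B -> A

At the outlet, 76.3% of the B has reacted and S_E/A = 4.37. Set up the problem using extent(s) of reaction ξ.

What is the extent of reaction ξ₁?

Conversion of B: B consumed = 0.763 × 637 = 486 mol/min = 2ξ₁ + 1ξ₂.
Selectivity: 2ξ₁ / (1ξ₂) = 4.37 → ξ₁ = 2.185 ξ₂.
Substitute: (2·2.185 + 1) ξ₂ = 486 → ξ₂ = 90.51 mol/min, ξ₁ = 197.8 mol/min.
Outlet amounts (n = n₀ + Σ ν·ξ):
  B: 637 − 2(197.8) − 1(90.51) = 151
  E: 0 + 2(197.8) = 395.5
  A: 0 + 1(90.51) = 90.51

ξ₁ = 198 mol/min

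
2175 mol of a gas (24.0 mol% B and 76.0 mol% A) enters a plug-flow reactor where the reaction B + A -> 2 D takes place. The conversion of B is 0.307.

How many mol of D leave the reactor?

B reacted = 0.307 × 522 = 160.3 mol; ν_B = −1, so ξ = 160.3/1 = 160.3 mol.
Outlet amounts (n = n₀ + ν ξ):
  B: 522 − 1(160.3) = 361.7
  A: 1653 − 1(160.3) = 1493
  D: 0 + 2(160.3) = 320.5

321 mol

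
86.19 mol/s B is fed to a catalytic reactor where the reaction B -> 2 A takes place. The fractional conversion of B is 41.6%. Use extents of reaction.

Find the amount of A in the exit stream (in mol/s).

B reacted = 0.416 × 86.19 = 35.86 mol/s; ν_B = −1, so ξ = 35.86/1 = 35.86 mol/s.
Outlet amounts (n = n₀ + ν ξ):
  B: 86.19 − 1(35.86) = 50.33
  A: 0 + 2(35.86) = 71.71

71.7 mol/s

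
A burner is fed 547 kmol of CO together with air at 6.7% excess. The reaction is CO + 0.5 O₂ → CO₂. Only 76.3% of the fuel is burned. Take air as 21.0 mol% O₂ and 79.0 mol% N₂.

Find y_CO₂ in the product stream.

0.242

Stoichiometric O₂ = 0.5 × 547 = 273.5 kmol; O₂ fed = 273.5 × 1.067 = 291.8 kmol.
N₂ fed = 291.8 × 79/21 = 1098 kmol.
Fuel reacted = 0.763 × 547 → ξ = 417.4 kmol.
Outlet (n = n₀ + ν ξ):
  CO: 547 − 1(417.4) = 129.6
  O₂: 291.8 − 0.5(417.4) = 83.14
  N₂: 1098 (inert)
  CO₂: 0 + 1(417.4) = 417.4
Total out = 1728 kmol; y_CO₂ = 417.4 / 1728 = 0.2415.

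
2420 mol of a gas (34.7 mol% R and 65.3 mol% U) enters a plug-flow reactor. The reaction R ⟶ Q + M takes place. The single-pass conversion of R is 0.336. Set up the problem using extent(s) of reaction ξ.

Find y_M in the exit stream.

R reacted = 0.336 × 839.7 = 282.2 mol; ν_R = −1, so ξ = 282.2/1 = 282.2 mol.
Outlet amounts (n = n₀ + ν ξ):
  R: 839.7 − 1(282.2) = 557.6
  Q: 0 + 1(282.2) = 282.2
  M: 0 + 1(282.2) = 282.2
  U: 1580 (inert)
Total out = 2702 mol; y_M = 282.2 / 2702 = 0.1044.

0.104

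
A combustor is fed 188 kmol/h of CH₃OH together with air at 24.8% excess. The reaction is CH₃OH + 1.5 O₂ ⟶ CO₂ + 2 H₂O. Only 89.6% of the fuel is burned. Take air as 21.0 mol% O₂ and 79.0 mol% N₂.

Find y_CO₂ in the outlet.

0.0865

Stoichiometric O₂ = 1.5 × 188 = 282 kmol/h; O₂ fed = 282 × 1.248 = 351.9 kmol/h.
N₂ fed = 351.9 × 79/21 = 1324 kmol/h.
Fuel reacted = 0.896 × 188 → ξ = 168.4 kmol/h.
Outlet (n = n₀ + ν ξ):
  CH₃OH: 188 − 1(168.4) = 19.55
  O₂: 351.9 − 1.5(168.4) = 99.26
  N₂: 1324 (inert)
  CO₂: 0 + 1(168.4) = 168.4
  H₂O: 0 + 2(168.4) = 336.9
Total out = 1948 kmol/h; y_CO₂ = 168.4 / 1948 = 0.08647.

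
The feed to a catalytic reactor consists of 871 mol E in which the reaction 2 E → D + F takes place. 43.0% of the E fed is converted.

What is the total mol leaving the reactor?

E reacted = 0.43 × 871 = 374.5 mol; ν_E = −2, so ξ = 374.5/2 = 187.3 mol.
Outlet amounts (n = n₀ + ν ξ):
  E: 871 − 2(187.3) = 496.5
  D: 0 + 1(187.3) = 187.3
  F: 0 + 1(187.3) = 187.3
Total out = 496.5 + 187.3 + 187.3 = 871 mol.

871 mol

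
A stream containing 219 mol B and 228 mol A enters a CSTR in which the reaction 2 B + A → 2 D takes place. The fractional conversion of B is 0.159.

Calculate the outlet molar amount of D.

B reacted = 0.159 × 219 = 34.82 mol; ν_B = −2, so ξ = 34.82/2 = 17.41 mol.
Outlet amounts (n = n₀ + ν ξ):
  B: 219 − 2(17.41) = 184.2
  A: 228 − 1(17.41) = 210.6
  D: 0 + 2(17.41) = 34.82

34.8 mol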